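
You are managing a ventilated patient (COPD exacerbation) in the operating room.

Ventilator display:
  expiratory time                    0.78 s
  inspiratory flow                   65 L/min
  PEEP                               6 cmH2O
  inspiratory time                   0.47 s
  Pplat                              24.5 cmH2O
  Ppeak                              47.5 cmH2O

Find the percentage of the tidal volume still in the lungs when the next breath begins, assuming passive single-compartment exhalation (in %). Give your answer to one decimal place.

Flow: 65 L/min ÷ 60 = 1.0833 L/s.
Vt = flow × Ti = 1.0833 L/s × 0.47 s × 1000 mL/L = 509.15 mL.
R = (PIP − Pplat)/V̇ = (47.5 − 24.5) / 1.0833 = 23.0/1.0833 = 21.231 cmH2O·s/L.
C = Vt/(Pplat − PEEP) = 509.15 / (24.5 − 6) = 509.15/18.5 = 27.522 mL/cmH2O.
τ = R × C = 21.231 × 0.02752 L/cmH2O = 0.5843 s.
Fraction remaining at end-expiration = e^(−Te/τ) = e^(−0.78/0.5843) = 0.2632 → 26.32%.

26.3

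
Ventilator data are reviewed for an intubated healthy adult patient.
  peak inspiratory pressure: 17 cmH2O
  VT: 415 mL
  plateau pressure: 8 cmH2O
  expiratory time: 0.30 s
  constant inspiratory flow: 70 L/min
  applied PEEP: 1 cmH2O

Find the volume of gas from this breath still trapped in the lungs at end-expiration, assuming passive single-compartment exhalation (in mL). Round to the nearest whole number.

Flow: 70 L/min ÷ 60 = 1.1667 L/s.
R = (PIP − Pplat)/V̇ = (17 − 8) / 1.1667 = 9.0/1.1667 = 7.714 cmH2O·s/L.
C = Vt/(Pplat − PEEP) = 415.0 / (8 − 1) = 415.0/7.0 = 59.286 mL/cmH2O.
τ = R × C = 7.714 × 0.05929 L/cmH2O = 0.4574 s.
Fraction remaining = e^(−Te/τ) = e^(−0.30/0.4574) = 0.519.
Trapped volume = 415.0 × 0.519 = 215.39 mL.

215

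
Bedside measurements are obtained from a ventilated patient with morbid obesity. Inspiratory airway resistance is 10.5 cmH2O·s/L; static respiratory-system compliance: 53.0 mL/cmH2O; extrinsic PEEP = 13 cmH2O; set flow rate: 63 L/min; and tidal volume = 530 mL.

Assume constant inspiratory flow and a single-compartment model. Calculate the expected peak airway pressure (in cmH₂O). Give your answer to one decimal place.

Flow: 63 L/min ÷ 60 = 1.05 L/s.
Equation of motion (constant flow): PIP = Vt/C + R·V̇ + PEEP.
PIP = 530/53.0 + 10.5×1.05 + 13 = 10.0 + 11.025 + 13 = 34.025 cmH2O.

34.0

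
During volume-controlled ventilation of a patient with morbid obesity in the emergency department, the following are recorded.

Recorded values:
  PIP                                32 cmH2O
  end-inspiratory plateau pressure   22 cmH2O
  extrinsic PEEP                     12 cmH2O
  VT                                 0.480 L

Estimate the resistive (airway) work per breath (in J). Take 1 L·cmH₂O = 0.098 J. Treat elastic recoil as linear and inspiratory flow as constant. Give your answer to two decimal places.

With constant inspiratory flow the resistive pressure is constant at PIP − Pplat = 32 − 22 = 10.0 cmH2O, so resistive work = 10.0 × 0.480 = 4.8 L·cmH2O.
× 0.098 J/(L·cmH2O) → 0.4704 J.

0.47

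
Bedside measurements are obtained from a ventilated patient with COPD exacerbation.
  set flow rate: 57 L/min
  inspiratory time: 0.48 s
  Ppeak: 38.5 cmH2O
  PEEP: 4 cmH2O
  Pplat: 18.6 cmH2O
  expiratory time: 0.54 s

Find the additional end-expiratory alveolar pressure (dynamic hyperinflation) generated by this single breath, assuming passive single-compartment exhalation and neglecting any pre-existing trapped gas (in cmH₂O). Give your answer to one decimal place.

6.4

Flow: 57 L/min ÷ 60 = 0.95 L/s.
Vt = flow × Ti = 0.95 L/s × 0.48 s × 1000 mL/L = 456.0 mL.
R = (PIP − Pplat)/V̇ = (38.5 − 18.6) / 0.95 = 19.9/0.95 = 20.947 cmH2O·s/L.
C = Vt/(Pplat − PEEP) = 456.0 / (18.6 − 4) = 456.0/14.6 = 31.233 mL/cmH2O.
τ = R × C = 20.947 × 0.03123 L/cmH2O = 0.6542 s.
Fraction remaining = e^(−Te/τ) = e^(−0.54/0.6542) = 0.438; trapped volume = 456.0 × 0.438 = 199.73 mL.
Additional alveolar pressure from trapping ≈ V_trapped / C = 199.73 / 31.233 = 6.395 cmH2O.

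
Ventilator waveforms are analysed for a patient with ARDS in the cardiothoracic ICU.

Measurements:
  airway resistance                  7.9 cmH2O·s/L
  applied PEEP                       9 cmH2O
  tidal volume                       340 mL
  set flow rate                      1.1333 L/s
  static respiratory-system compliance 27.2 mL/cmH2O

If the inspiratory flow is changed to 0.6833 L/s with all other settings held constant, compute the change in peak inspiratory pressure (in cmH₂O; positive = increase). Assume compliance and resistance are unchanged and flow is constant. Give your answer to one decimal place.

-3.6

PIP = Vt/C + R·V̇ + PEEP (constant-flow equation of motion).
Only the resistive term changes: ΔPIP = R × ΔV̇ = 7.9 × (0.6833 − 1.1333) = 7.9 × -0.45 = -3.555 cmH2O.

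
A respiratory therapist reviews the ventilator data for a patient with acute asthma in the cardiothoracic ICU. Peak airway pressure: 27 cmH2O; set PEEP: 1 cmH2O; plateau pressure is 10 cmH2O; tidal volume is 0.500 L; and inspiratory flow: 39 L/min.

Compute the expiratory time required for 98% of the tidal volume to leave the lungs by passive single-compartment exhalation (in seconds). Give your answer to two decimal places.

Flow: 39 L/min ÷ 60 = 0.65 L/s.
R = (PIP − Pplat)/V̇ = (27 − 10) / 0.65 = 17.0/0.65 = 26.154 cmH2O·s/L.
C = Vt/(Pplat − PEEP) = 500.0 / (10 − 1) = 500.0/9.0 = 55.556 mL/cmH2O.
τ = R × C = 26.154 × 0.05556 L/cmH2O = 1.453 s.
t = −τ·ln(1 − 0.98) = −1.453·ln(0.02) = 5.684 s.

5.68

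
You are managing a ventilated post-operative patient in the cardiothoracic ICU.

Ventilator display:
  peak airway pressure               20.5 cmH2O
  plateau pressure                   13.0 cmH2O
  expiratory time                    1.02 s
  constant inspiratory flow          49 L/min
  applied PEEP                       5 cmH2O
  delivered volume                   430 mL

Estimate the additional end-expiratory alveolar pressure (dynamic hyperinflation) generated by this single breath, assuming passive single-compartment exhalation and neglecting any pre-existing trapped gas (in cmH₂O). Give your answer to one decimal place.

Flow: 49 L/min ÷ 60 = 0.8167 L/s.
R = (PIP − Pplat)/V̇ = (20.5 − 13.0) / 0.8167 = 7.5/0.8167 = 9.183 cmH2O·s/L.
C = Vt/(Pplat − PEEP) = 430.0 / (13.0 − 5) = 430.0/8.0 = 53.75 mL/cmH2O.
τ = R × C = 9.183 × 0.05375 L/cmH2O = 0.4936 s.
Fraction remaining = e^(−Te/τ) = e^(−1.02/0.4936) = 0.1266; trapped volume = 430.0 × 0.1266 = 54.438 mL.
Additional alveolar pressure from trapping ≈ V_trapped / C = 54.438 / 53.75 = 1.013 cmH2O.

1.0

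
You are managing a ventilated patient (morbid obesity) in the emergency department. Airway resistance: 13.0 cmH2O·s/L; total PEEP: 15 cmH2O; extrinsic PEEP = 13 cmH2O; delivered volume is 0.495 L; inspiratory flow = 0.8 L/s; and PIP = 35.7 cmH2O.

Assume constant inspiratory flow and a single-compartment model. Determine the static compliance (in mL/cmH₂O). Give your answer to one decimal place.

48.1

Total PEEP = 15 cmH2O (set 13 + intrinsic 2); this is the baseline alveolar pressure.
Equation of motion (constant flow): PIP = Vt/C + R·V̇ + PEEP.
Vt/C = PIP − R·V̇ − PEEP = 35.7 − 13.0×0.8 − 15 = 35.7 − 10.4 − 15 = 10.3 cmH2O.
C = Vt / 10.3 = 495 / 10.3 = 48.058 mL/cmH2O.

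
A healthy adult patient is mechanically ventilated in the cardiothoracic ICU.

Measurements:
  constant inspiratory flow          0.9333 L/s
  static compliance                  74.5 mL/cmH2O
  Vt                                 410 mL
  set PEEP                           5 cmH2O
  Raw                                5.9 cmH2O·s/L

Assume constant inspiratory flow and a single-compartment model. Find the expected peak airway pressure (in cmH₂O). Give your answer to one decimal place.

Equation of motion (constant flow): PIP = Vt/C + R·V̇ + PEEP.
PIP = 410/74.5 + 5.9×0.9333 + 5 = 5.503 + 5.506 + 5 = 16.009 cmH2O.

16.0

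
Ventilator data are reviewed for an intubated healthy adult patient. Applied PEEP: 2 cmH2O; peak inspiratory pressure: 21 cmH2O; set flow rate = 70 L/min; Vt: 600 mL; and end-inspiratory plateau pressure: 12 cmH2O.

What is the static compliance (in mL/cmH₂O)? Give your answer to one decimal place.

60.0

Cstat = Vt / (Pplat − PEEP) = 600 / (12 − 2) = 600 / 10.0 = 60.0 mL/cmH2O.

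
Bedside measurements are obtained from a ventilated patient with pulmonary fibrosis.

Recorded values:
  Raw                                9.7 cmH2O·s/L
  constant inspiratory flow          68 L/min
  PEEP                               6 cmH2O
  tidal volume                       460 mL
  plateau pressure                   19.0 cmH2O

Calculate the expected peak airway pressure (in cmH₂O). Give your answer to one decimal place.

Flow: 68 L/min ÷ 60 = 1.1333 L/s.
PIP = Pplat + Raw × flow = 19.0 + 9.7 × 1.1333 = 19.0 + 10.993 = 29.993 cmH2O.

30.0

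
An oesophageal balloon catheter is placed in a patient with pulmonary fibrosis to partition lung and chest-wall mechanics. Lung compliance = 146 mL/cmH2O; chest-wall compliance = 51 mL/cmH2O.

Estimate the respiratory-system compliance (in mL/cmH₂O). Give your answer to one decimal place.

Lung and chest wall are elastances in series: 1/Crs = 1/CL + 1/Ccw.
1/Crs = 1/146 + 1/51 = 0.02646.
Crs = 37.793 mL/cmH2O.

37.8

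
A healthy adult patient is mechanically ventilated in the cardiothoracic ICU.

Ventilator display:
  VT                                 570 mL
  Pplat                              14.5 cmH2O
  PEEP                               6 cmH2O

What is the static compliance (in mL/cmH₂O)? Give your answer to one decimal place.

Cstat = Vt / (Pplat − PEEP) = 570 / (14.5 − 6) = 570 / 8.5 = 67.059 mL/cmH2O.

67.1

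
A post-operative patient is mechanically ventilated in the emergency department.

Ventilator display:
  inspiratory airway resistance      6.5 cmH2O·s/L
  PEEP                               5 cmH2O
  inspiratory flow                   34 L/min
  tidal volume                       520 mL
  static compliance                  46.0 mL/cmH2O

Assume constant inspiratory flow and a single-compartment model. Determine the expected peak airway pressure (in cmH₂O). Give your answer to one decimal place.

20.0

Flow: 34 L/min ÷ 60 = 0.5667 L/s.
Equation of motion (constant flow): PIP = Vt/C + R·V̇ + PEEP.
PIP = 520/46.0 + 6.5×0.5667 + 5 = 11.304 + 3.684 + 5 = 19.988 cmH2O.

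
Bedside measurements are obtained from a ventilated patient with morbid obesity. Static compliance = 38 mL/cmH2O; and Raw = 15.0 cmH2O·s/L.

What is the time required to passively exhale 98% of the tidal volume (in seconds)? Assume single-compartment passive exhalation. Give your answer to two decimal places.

2.23

τ = R × C = 15.0 × 38 mL/cmH2O = 15.0 × 0.038 L/cmH2O = 0.57 s.
Exhaled fraction f = 1 − e^(−t/τ) → t = −τ·ln(1 − f) = −0.57·ln(0.02) = 2.23 s.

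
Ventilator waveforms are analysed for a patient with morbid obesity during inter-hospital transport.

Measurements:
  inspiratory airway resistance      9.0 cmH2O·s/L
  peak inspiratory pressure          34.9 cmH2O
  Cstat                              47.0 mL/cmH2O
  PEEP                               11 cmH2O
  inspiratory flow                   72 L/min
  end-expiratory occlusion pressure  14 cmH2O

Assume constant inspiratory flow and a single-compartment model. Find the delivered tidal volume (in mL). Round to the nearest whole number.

475

Flow: 72 L/min ÷ 60 = 1.2 L/s.
Total PEEP = 14 cmH2O (set 11 + intrinsic 3); this is the baseline alveolar pressure.
Equation of motion (constant flow): PIP = Vt/C + R·V̇ + PEEP.
Vt/C = PIP − R·V̇ − PEEP = 34.9 − 10.8 − 14 = 10.1 cmH2O.
Vt = C × 10.1 = 47.0 × 10.1 = 474.7 mL.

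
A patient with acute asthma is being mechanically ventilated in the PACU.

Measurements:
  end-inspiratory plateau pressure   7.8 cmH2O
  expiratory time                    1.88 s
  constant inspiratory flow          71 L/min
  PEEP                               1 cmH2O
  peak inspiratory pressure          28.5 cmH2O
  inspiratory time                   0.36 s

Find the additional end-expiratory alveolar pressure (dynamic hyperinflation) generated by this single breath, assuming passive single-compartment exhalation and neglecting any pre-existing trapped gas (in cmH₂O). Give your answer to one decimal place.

1.2

Flow: 71 L/min ÷ 60 = 1.1833 L/s.
Vt = flow × Ti = 1.1833 L/s × 0.36 s × 1000 mL/L = 425.99 mL.
R = (PIP − Pplat)/V̇ = (28.5 − 7.8) / 1.1833 = 20.7/1.1833 = 17.493 cmH2O·s/L.
C = Vt/(Pplat − PEEP) = 425.99 / (7.8 − 1) = 425.99/6.8 = 62.646 mL/cmH2O.
τ = R × C = 17.493 × 0.06265 L/cmH2O = 1.096 s.
Fraction remaining = e^(−Te/τ) = e^(−1.88/1.096) = 0.1799; trapped volume = 425.99 × 0.1799 = 76.636 mL.
Additional alveolar pressure from trapping ≈ V_trapped / C = 76.636 / 62.646 = 1.223 cmH2O.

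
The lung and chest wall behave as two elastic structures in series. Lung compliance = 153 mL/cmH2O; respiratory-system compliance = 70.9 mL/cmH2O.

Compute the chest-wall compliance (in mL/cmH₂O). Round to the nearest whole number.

132

1/Ccw = 1/Crs − 1/CL.
1/Ccw = 1/70.9 − 1/153 = 0.007568.
Ccw = 132.14 mL/cmH2O.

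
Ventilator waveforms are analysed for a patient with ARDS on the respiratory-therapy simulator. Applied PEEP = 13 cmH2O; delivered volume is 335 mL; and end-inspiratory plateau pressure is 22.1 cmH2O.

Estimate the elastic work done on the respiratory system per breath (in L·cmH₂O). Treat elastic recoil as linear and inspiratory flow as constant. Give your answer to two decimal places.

1.52

Elastic work ≈ ½ × (Pplat − PEEP) × Vt = 0.5 × (22.1 − 13) × 0.335 L = 0.5 × 9.1 × 0.335 = 1.524 L·cmH2O.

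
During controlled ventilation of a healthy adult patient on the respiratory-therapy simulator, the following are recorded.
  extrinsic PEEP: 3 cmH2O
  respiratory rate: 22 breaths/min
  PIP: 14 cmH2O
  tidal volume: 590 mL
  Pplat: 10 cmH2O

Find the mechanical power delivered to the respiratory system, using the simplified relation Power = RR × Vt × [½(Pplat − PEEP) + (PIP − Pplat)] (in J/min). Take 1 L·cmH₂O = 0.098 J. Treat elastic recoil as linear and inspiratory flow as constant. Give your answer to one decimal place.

9.5

Per-breath work = Vt × [½(Pplat−PEEP) + (PIP−Pplat)] = 0.590 × [0.5×7.0 + 4.0] = 0.590 × 7.5 = 4.425 L·cmH2O.
Power = 22 × 4.425 = 97.35 L·cmH2O/min.
× 0.098 J/(L·cmH2O) → 9.54 J/min.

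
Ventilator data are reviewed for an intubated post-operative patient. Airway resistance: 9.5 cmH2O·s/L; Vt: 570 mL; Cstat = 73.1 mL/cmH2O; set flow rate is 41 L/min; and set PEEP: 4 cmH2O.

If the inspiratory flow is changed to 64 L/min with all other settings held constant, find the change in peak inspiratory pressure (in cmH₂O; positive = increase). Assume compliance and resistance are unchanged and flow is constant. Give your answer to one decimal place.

Flow: 41 L/min ÷ 60 = 0.6833 L/s.
New flow: 64 L/min ÷ 60 = 1.0667 L/s.
PIP = Vt/C + R·V̇ + PEEP (constant-flow equation of motion).
Only the resistive term changes: ΔPIP = R × ΔV̇ = 9.5 × (1.0667 − 0.6833) = 9.5 × 0.3834 = 3.642 cmH2O.

3.6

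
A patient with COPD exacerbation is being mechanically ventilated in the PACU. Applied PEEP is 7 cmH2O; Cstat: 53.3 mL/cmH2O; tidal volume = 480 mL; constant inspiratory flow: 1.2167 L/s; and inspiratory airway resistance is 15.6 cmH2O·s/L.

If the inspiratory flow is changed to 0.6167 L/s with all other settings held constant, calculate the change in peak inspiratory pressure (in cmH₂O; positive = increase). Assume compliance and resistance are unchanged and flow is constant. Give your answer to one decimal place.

PIP = Vt/C + R·V̇ + PEEP (constant-flow equation of motion).
Only the resistive term changes: ΔPIP = R × ΔV̇ = 15.6 × (0.6167 − 1.2167) = 15.6 × -0.6 = -9.36 cmH2O.

-9.4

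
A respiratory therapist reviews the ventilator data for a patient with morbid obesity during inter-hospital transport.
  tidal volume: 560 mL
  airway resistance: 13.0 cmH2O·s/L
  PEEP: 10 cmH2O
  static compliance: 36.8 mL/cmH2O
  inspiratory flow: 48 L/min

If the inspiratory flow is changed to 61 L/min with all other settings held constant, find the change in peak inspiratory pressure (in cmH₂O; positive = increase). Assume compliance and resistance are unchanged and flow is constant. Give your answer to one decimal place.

2.8

Flow: 48 L/min ÷ 60 = 0.8 L/s.
New flow: 61 L/min ÷ 60 = 1.0167 L/s.
PIP = Vt/C + R·V̇ + PEEP (constant-flow equation of motion).
Only the resistive term changes: ΔPIP = R × ΔV̇ = 13.0 × (1.0167 − 0.8) = 13.0 × 0.2167 = 2.817 cmH2O.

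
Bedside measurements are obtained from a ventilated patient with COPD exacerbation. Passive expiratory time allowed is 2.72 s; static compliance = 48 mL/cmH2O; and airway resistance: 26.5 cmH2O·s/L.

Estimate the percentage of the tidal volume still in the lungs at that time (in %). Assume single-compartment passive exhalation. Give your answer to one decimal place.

11.8

τ = R × C = 26.5 × 48 mL/cmH2O = 26.5 × 0.048 L/cmH2O = 1.272 s.
Passive exhalation: V(t)/V₀ = e^(−t/τ) = e^(−2.72/1.272) = 0.1178.
Fraction remaining = 0.1178 → 11.78%.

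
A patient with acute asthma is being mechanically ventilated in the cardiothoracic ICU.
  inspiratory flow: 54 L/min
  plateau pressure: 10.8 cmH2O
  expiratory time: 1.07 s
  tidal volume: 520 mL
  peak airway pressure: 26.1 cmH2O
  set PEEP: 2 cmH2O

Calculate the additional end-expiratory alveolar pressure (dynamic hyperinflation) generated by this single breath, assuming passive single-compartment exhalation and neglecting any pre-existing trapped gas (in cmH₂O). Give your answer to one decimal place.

Flow: 54 L/min ÷ 60 = 0.9 L/s.
R = (PIP − Pplat)/V̇ = (26.1 − 10.8) / 0.9 = 15.3/0.9 = 17.0 cmH2O·s/L.
C = Vt/(Pplat − PEEP) = 520.0 / (10.8 − 2) = 520.0/8.8 = 59.091 mL/cmH2O.
τ = R × C = 17.0 × 0.05909 L/cmH2O = 1.005 s.
Fraction remaining = e^(−Te/τ) = e^(−1.07/1.005) = 0.3448; trapped volume = 520.0 × 0.3448 = 179.3 mL.
Additional alveolar pressure from trapping ≈ V_trapped / C = 179.3 / 59.091 = 3.034 cmH2O.

3.0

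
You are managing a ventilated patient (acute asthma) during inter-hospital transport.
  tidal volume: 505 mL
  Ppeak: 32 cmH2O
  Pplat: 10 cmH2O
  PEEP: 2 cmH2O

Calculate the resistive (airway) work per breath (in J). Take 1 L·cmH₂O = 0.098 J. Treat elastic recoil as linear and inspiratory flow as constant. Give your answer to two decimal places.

1.09

With constant inspiratory flow the resistive pressure is constant at PIP − Pplat = 32 − 10 = 22.0 cmH2O, so resistive work = 22.0 × 0.505 = 11.11 L·cmH2O.
× 0.098 J/(L·cmH2O) → 1.089 J.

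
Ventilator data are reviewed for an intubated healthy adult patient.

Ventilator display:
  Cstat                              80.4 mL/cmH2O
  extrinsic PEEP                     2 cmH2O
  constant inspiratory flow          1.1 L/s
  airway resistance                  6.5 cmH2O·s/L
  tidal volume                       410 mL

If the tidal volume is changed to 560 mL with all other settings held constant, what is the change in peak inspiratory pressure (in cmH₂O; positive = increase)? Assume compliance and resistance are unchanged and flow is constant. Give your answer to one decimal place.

1.9

PIP = Vt/C + R·V̇ + PEEP (constant-flow equation of motion).
Only the elastic term changes: ΔPIP = ΔVt / C = (560 − 410) / 80.4 = 1.866 cmH2O.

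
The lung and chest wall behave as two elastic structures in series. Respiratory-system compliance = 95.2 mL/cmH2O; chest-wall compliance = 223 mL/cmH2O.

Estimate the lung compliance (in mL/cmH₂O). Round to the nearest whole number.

166

1/CL = 1/Crs − 1/Ccw.
1/CL = 1/95.2 − 1/223 = 0.00602.
CL = 166.11 mL/cmH2O.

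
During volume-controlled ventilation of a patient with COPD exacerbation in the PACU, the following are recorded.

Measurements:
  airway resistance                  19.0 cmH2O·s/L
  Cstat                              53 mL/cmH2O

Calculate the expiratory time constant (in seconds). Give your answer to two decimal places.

1.01

τ = R × C = 19.0 × 53 mL/cmH2O = 19.0 × 0.053 L/cmH2O = 1.007 s.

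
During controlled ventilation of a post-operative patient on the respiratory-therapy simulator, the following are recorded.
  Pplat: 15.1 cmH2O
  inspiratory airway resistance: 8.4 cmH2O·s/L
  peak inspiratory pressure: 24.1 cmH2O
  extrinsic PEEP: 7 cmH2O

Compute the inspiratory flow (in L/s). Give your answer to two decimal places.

flow = (PIP − Pplat) / Raw = 9.0 / 8.4 = 1.071 L/s.

1.07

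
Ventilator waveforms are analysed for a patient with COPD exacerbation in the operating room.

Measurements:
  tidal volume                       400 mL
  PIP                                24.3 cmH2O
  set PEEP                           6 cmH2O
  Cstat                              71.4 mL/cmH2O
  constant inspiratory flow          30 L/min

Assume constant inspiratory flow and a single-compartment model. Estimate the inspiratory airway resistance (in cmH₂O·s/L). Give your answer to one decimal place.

Flow: 30 L/min ÷ 60 = 0.5 L/s.
Equation of motion (constant flow): PIP = Vt/C + R·V̇ + PEEP.
R·V̇ = PIP − Vt/C − PEEP = 24.3 − 400/71.4 − 6 = 24.3 − 5.602 − 6 = 12.698 cmH2O.
R = 12.698 / 0.5 = 25.396 cmH2O·s/L.

25.4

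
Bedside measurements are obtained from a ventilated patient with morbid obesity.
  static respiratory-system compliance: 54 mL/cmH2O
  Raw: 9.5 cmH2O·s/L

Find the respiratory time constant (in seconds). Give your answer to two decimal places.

τ = R × C = 9.5 × 54 mL/cmH2O = 9.5 × 0.054 L/cmH2O = 0.513 s.

0.51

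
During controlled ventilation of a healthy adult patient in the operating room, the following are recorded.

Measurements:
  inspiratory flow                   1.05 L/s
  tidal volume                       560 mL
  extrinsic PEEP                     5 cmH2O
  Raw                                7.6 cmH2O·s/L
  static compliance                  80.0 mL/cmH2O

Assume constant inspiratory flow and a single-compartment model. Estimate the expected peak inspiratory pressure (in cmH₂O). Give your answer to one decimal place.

20.0

Equation of motion (constant flow): PIP = Vt/C + R·V̇ + PEEP.
PIP = 560/80.0 + 7.6×1.05 + 5 = 7.0 + 7.98 + 5 = 19.98 cmH2O.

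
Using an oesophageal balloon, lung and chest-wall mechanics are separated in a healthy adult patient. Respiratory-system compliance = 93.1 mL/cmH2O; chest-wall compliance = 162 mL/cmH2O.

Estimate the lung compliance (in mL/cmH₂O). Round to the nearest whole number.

1/CL = 1/Crs − 1/Ccw.
1/CL = 1/93.1 − 1/162 = 0.004568.
CL = 218.91 mL/cmH2O.

219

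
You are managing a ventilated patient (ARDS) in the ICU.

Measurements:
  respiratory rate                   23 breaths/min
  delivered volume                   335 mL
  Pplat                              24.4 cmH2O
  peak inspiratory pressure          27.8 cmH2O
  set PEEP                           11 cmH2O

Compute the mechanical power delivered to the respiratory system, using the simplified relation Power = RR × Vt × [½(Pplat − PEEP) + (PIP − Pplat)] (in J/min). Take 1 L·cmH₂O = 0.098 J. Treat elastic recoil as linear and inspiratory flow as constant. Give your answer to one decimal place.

7.6

Per-breath work = Vt × [½(Pplat−PEEP) + (PIP−Pplat)] = 0.335 × [0.5×13.4 + 3.4] = 0.335 × 10.1 = 3.384 L·cmH2O.
Power = 23 × 3.384 = 77.832 L·cmH2O/min.
× 0.098 J/(L·cmH2O) → 7.628 J/min.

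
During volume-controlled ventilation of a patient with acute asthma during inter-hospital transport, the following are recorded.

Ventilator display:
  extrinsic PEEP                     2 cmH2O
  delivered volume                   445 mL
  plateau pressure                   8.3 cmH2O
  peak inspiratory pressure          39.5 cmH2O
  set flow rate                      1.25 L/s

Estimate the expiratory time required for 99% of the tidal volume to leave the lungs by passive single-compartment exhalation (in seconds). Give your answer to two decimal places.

8.12

R = (PIP − Pplat)/V̇ = (39.5 − 8.3) / 1.25 = 31.2/1.25 = 24.96 cmH2O·s/L.
C = Vt/(Pplat − PEEP) = 445.0 / (8.3 − 2) = 445.0/6.3 = 70.635 mL/cmH2O.
τ = R × C = 24.96 × 0.07064 L/cmH2O = 1.763 s.
t = −τ·ln(1 − 0.99) = −1.763·ln(0.01) = 8.119 s.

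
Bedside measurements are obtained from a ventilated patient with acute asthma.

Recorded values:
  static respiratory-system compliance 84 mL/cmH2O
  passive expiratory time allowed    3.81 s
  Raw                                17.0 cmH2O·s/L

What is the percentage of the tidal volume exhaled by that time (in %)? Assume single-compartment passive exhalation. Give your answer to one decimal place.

93.1

τ = R × C = 17.0 × 84 mL/cmH2O = 17.0 × 0.084 L/cmH2O = 1.428 s.
Passive exhalation: V(t)/V₀ = e^(−t/τ) = e^(−3.81/1.428) = 0.06939.
Fraction exhaled = 1 − 0.06939 = 0.9306 → 93.06%.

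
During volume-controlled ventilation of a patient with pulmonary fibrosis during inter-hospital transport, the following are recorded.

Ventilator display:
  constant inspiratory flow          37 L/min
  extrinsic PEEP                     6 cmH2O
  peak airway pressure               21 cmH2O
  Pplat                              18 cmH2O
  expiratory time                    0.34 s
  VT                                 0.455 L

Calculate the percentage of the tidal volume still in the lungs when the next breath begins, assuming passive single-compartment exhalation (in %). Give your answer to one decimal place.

Flow: 37 L/min ÷ 60 = 0.6167 L/s.
R = (PIP − Pplat)/V̇ = (21 − 18) / 0.6167 = 3.0/0.6167 = 4.865 cmH2O·s/L.
C = Vt/(Pplat − PEEP) = 455.0 / (18 − 6) = 455.0/12.0 = 37.917 mL/cmH2O.
τ = R × C = 4.865 × 0.03792 L/cmH2O = 0.1845 s.
Fraction remaining at end-expiration = e^(−Te/τ) = e^(−0.34/0.1845) = 0.1584 → 15.84%.

15.8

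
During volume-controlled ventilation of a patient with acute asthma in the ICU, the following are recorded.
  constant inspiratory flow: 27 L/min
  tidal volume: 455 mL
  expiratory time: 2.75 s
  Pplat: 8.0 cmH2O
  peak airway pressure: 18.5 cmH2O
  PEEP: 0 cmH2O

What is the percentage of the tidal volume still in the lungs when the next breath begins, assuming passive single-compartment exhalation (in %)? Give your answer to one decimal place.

12.6

Flow: 27 L/min ÷ 60 = 0.45 L/s.
R = (PIP − Pplat)/V̇ = (18.5 − 8.0) / 0.45 = 10.5/0.45 = 23.333 cmH2O·s/L.
C = Vt/(Pplat − PEEP) = 455.0 / (8.0 − 0) = 455.0/8.0 = 56.875 mL/cmH2O.
τ = R × C = 23.333 × 0.05688 L/cmH2O = 1.327 s.
Fraction remaining at end-expiration = e^(−Te/τ) = e^(−2.75/1.327) = 0.1259 → 12.59%.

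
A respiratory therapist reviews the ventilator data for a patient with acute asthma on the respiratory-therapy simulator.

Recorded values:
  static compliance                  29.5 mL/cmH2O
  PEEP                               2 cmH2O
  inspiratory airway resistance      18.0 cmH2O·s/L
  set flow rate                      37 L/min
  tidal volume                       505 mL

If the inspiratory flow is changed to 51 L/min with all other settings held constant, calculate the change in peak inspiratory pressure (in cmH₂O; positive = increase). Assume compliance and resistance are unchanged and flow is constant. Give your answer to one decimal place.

Flow: 37 L/min ÷ 60 = 0.6167 L/s.
New flow: 51 L/min ÷ 60 = 0.85 L/s.
PIP = Vt/C + R·V̇ + PEEP (constant-flow equation of motion).
Only the resistive term changes: ΔPIP = R × ΔV̇ = 18.0 × (0.85 − 0.6167) = 18.0 × 0.2333 = 4.199 cmH2O.

4.2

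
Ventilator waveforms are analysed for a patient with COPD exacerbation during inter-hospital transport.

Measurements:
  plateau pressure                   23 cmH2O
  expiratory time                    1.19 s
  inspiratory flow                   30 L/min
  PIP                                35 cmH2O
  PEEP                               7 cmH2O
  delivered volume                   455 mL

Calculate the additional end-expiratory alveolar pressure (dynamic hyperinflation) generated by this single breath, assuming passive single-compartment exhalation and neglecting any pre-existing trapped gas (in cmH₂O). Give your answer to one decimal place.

2.8

Flow: 30 L/min ÷ 60 = 0.5 L/s.
R = (PIP − Pplat)/V̇ = (35 − 23) / 0.5 = 12.0/0.5 = 24.0 cmH2O·s/L.
C = Vt/(Pplat − PEEP) = 455.0 / (23 − 7) = 455.0/16.0 = 28.438 mL/cmH2O.
τ = R × C = 24.0 × 0.02844 L/cmH2O = 0.6826 s.
Fraction remaining = e^(−Te/τ) = e^(−1.19/0.6826) = 0.1749; trapped volume = 455.0 × 0.1749 = 79.58 mL.
Additional alveolar pressure from trapping ≈ V_trapped / C = 79.58 / 28.438 = 2.798 cmH2O.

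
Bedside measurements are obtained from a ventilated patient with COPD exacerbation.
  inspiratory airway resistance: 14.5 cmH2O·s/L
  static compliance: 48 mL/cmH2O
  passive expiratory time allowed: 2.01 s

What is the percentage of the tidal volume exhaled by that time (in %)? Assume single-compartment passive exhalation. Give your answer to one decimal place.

τ = R × C = 14.5 × 48 mL/cmH2O = 14.5 × 0.048 L/cmH2O = 0.696 s.
Passive exhalation: V(t)/V₀ = e^(−t/τ) = e^(−2.01/0.696) = 0.05569.
Fraction exhaled = 1 − 0.05569 = 0.9443 → 94.43%.

94.4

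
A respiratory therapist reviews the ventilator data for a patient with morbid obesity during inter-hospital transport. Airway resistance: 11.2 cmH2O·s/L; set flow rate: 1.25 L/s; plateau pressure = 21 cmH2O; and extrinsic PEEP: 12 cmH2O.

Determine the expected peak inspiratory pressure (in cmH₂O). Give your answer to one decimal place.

PIP = Pplat + Raw × flow = 21 + 11.2 × 1.25 = 21 + 14.0 = 35.0 cmH2O.

35.0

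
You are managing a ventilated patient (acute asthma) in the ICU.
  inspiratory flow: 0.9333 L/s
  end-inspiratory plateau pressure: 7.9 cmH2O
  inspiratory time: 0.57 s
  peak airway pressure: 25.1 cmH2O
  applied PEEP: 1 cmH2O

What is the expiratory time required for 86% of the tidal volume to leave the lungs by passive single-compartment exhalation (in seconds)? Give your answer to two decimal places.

Vt = flow × Ti = 0.9333 L/s × 0.57 s × 1000 mL/L = 531.98 mL.
R = (PIP − Pplat)/V̇ = (25.1 − 7.9) / 0.9333 = 17.2/0.9333 = 18.429 cmH2O·s/L.
C = Vt/(Pplat − PEEP) = 531.98 / (7.9 − 1) = 531.98/6.9 = 77.099 mL/cmH2O.
τ = R × C = 18.429 × 0.0771 L/cmH2O = 1.421 s.
t = −τ·ln(1 − 0.86) = −1.421·ln(0.14) = 2.794 s.

2.79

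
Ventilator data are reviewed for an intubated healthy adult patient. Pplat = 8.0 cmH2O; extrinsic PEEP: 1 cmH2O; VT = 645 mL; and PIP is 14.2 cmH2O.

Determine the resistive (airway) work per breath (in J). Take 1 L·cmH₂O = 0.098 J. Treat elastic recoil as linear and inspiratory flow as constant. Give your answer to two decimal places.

0.39

With constant inspiratory flow the resistive pressure is constant at PIP − Pplat = 14.2 − 8.0 = 6.2 cmH2O, so resistive work = 6.2 × 0.645 = 3.999 L·cmH2O.
× 0.098 J/(L·cmH2O) → 0.3919 J.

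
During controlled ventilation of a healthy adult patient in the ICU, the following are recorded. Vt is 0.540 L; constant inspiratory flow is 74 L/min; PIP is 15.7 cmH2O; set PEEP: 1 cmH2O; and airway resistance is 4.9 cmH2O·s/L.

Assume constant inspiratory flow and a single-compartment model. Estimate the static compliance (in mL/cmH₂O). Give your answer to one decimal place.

62.4

Flow: 74 L/min ÷ 60 = 1.2333 L/s.
Equation of motion (constant flow): PIP = Vt/C + R·V̇ + PEEP.
Vt/C = PIP − R·V̇ − PEEP = 15.7 − 4.9×1.2333 − 1 = 15.7 − 6.043 − 1 = 8.657 cmH2O.
C = Vt / 8.657 = 540 / 8.657 = 62.377 mL/cmH2O.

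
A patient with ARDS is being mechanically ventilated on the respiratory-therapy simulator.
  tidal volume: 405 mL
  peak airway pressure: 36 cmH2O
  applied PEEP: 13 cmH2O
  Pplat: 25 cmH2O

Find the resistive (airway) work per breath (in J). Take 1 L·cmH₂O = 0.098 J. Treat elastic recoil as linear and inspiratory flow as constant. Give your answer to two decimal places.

With constant inspiratory flow the resistive pressure is constant at PIP − Pplat = 36 − 25 = 11.0 cmH2O, so resistive work = 11.0 × 0.405 = 4.455 L·cmH2O.
× 0.098 J/(L·cmH2O) → 0.4366 J.

0.44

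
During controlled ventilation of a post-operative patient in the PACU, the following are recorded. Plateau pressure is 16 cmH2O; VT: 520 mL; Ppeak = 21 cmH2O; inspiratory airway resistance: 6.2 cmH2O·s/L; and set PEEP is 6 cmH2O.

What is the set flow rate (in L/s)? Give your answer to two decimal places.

0.81

flow = (PIP − Pplat) / Raw = 5.0 / 6.2 = 0.8065 L/s.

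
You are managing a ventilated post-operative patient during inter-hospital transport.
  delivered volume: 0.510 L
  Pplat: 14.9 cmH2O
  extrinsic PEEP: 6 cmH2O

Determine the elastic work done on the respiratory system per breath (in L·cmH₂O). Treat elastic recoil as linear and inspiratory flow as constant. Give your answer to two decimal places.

2.27

Elastic work ≈ ½ × (Pplat − PEEP) × Vt = 0.5 × (14.9 − 6) × 0.510 L = 0.5 × 8.9 × 0.510 = 2.27 L·cmH2O.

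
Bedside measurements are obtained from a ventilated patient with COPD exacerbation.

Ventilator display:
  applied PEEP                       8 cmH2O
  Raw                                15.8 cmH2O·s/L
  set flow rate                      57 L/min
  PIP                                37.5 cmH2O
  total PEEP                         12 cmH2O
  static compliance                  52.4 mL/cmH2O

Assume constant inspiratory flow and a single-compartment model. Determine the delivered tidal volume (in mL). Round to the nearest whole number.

550

Flow: 57 L/min ÷ 60 = 0.95 L/s.
Total PEEP = 12 cmH2O (set 8 + intrinsic 4); this is the baseline alveolar pressure.
Equation of motion (constant flow): PIP = Vt/C + R·V̇ + PEEP.
Vt/C = PIP − R·V̇ − PEEP = 37.5 − 15.01 − 12 = 10.49 cmH2O.
Vt = C × 10.49 = 52.4 × 10.49 = 549.68 mL.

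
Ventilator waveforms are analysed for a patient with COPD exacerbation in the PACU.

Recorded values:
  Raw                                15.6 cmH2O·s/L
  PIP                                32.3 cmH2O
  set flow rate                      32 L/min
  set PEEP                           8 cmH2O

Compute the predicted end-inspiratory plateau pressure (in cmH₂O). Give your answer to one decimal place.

Flow: 32 L/min ÷ 60 = 0.5333 L/s.
Pplat = PIP − Raw × flow = 32.3 − 15.6 × 0.5333 = 32.3 − 8.319 = 23.981 cmH2O.

24.0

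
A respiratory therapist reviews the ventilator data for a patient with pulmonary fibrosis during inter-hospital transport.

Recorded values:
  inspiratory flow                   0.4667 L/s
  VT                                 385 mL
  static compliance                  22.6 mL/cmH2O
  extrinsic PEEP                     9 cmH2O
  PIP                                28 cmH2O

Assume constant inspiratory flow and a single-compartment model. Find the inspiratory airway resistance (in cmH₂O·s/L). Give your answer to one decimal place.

Equation of motion (constant flow): PIP = Vt/C + R·V̇ + PEEP.
R·V̇ = PIP − Vt/C − PEEP = 28 − 385/22.6 − 9 = 28 − 17.035 − 9 = 1.965 cmH2O.
R = 1.965 / 0.4667 = 4.21 cmH2O·s/L.

4.2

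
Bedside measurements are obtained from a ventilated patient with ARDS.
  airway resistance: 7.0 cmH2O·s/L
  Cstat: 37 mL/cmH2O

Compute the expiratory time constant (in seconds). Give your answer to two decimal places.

0.26

τ = R × C = 7.0 × 37 mL/cmH2O = 7.0 × 0.037 L/cmH2O = 0.259 s.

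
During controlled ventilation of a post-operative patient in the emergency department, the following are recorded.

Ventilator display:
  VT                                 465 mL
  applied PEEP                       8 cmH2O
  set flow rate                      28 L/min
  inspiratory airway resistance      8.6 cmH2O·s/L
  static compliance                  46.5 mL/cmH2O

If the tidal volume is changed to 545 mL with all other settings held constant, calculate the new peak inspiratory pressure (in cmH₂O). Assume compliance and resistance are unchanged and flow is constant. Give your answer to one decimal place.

Flow: 28 L/min ÷ 60 = 0.4667 L/s.
PIP = Vt/C + R·V̇ + PEEP (constant-flow equation of motion).
Only the elastic term changes: ΔPIP = ΔVt / C = (545 − 465) / 46.5 = 1.72 cmH2O.
Original PIP = 465/46.5 + 8.6×0.4667 + 8 = 22.014 cmH2O; new PIP = 22.014 + (1.72) = 23.734 cmH2O.

23.7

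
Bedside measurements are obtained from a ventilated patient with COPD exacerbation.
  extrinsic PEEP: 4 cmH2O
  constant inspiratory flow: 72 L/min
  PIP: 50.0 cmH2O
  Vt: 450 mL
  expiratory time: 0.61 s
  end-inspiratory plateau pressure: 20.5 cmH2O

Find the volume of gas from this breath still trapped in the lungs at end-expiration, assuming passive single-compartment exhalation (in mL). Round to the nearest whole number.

181

Flow: 72 L/min ÷ 60 = 1.2 L/s.
R = (PIP − Pplat)/V̇ = (50.0 − 20.5) / 1.2 = 29.5/1.2 = 24.583 cmH2O·s/L.
C = Vt/(Pplat − PEEP) = 450.0 / (20.5 − 4) = 450.0/16.5 = 27.273 mL/cmH2O.
τ = R × C = 24.583 × 0.02727 L/cmH2O = 0.6704 s.
Fraction remaining = e^(−Te/τ) = e^(−0.61/0.6704) = 0.4026.
Trapped volume = 450.0 × 0.4026 = 181.17 mL.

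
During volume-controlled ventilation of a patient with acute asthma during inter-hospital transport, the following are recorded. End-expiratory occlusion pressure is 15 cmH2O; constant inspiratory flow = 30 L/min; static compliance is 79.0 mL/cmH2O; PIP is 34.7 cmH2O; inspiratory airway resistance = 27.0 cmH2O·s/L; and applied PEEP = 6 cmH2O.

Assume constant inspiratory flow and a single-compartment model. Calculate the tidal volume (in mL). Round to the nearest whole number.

490

Flow: 30 L/min ÷ 60 = 0.5 L/s.
Total PEEP = 15 cmH2O (set 6 + intrinsic 9); this is the baseline alveolar pressure.
Equation of motion (constant flow): PIP = Vt/C + R·V̇ + PEEP.
Vt/C = PIP − R·V̇ − PEEP = 34.7 − 13.5 − 15 = 6.2 cmH2O.
Vt = C × 6.2 = 79.0 × 6.2 = 489.8 mL.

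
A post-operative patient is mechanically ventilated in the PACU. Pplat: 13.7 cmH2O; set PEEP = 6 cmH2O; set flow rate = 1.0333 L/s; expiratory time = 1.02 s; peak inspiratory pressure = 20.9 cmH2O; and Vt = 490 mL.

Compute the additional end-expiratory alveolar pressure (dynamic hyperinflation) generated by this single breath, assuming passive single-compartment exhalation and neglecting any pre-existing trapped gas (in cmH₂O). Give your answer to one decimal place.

R = (PIP − Pplat)/V̇ = (20.9 − 13.7) / 1.0333 = 7.2/1.0333 = 6.968 cmH2O·s/L.
C = Vt/(Pplat − PEEP) = 490.0 / (13.7 − 6) = 490.0/7.7 = 63.636 mL/cmH2O.
τ = R × C = 6.968 × 0.06364 L/cmH2O = 0.4434 s.
Fraction remaining = e^(−Te/τ) = e^(−1.02/0.4434) = 0.1002; trapped volume = 490.0 × 0.1002 = 49.098 mL.
Additional alveolar pressure from trapping ≈ V_trapped / C = 49.098 / 63.636 = 0.7715 cmH2O.

0.8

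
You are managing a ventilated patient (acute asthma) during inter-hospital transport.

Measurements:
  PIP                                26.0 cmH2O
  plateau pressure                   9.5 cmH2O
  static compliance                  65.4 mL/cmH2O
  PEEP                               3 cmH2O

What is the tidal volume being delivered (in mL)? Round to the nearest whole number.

Vt = Cstat × (Pplat − PEEP) = 65.4 × (9.5 − 3) = 65.4 × 6.5 = 425.1 mL.

425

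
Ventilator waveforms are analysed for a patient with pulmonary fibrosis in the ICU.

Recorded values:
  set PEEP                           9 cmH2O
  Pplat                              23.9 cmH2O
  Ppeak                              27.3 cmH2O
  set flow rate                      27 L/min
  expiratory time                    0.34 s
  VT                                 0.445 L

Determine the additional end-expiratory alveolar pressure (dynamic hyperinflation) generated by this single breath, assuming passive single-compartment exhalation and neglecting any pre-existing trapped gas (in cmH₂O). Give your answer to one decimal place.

3.3

Flow: 27 L/min ÷ 60 = 0.45 L/s.
R = (PIP − Pplat)/V̇ = (27.3 − 23.9) / 0.45 = 3.4/0.45 = 7.556 cmH2O·s/L.
C = Vt/(Pplat − PEEP) = 445.0 / (23.9 − 9) = 445.0/14.9 = 29.866 mL/cmH2O.
τ = R × C = 7.556 × 0.02987 L/cmH2O = 0.2257 s.
Fraction remaining = e^(−Te/τ) = e^(−0.34/0.2257) = 0.2217; trapped volume = 445.0 × 0.2217 = 98.657 mL.
Additional alveolar pressure from trapping ≈ V_trapped / C = 98.657 / 29.866 = 3.303 cmH2O.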